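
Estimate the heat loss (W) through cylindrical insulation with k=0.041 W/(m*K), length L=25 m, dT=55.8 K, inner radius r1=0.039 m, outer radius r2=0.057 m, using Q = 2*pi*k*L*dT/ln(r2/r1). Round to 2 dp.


Q = 2*pi*0.041*25*55.8/ln(0.057/0.039) = 946.97 W

946.97 W


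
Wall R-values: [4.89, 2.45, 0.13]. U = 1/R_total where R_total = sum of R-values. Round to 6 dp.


R_total = 4.89 + 2.45 + 0.13 = 7.47
U = 1/7.47 = 0.133869

0.133869


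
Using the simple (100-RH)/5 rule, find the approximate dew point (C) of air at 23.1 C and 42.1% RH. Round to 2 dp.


Td = 23.1 - (100-42.1)/5 = 11.52 C

11.52 C


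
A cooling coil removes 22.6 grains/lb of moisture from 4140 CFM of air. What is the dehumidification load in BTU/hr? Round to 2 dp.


Q = 0.68 * 4140 * 22.6 = 63623.52 BTU/hr

63623.52 BTU/hr


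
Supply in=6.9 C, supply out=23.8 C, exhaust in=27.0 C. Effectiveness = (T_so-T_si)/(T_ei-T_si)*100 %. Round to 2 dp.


eff = (23.8-6.9)/(27.0-6.9)*100 = 84.08 %

84.08 %


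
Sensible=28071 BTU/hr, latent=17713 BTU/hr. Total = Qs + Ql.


Qt = 28071 + 17713 = 45784 BTU/hr

45784 BTU/hr


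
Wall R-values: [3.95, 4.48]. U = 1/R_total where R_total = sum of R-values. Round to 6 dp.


R_total = 3.95 + 4.48 = 8.43
U = 1/8.43 = 0.118624

0.118624


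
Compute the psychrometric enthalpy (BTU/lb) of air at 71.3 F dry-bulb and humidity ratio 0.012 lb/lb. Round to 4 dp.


h = 0.24*71.3 + 0.012*(1061+0.444*71.3) = 30.2239 BTU/lb

30.2239 BTU/lb


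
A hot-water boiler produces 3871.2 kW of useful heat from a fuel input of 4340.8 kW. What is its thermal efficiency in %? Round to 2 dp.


eta = (3871.2/4340.8)*100 = 89.18 %

89.18 %


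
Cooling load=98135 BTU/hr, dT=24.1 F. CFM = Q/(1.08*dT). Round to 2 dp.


CFM = 98135 / (1.08 * 24.1) = 3770.36

3770.36 CFM


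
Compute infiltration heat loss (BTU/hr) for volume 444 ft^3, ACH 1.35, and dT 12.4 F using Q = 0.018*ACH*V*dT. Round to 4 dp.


Q = 0.018 * 1.35 * 444 * 12.4 = 133.7861 BTU/hr

133.7861 BTU/hr


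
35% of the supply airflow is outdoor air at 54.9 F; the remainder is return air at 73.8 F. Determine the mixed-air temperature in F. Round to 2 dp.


T_mix = 0.35*54.9 + 0.65*73.8 = 67.19 F

67.19 F


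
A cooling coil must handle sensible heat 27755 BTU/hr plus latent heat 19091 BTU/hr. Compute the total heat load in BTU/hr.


Qt = 27755 + 19091 = 46846 BTU/hr

46846 BTU/hr


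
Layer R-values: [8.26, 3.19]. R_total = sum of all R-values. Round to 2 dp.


R_total = 8.26 + 3.19 = 11.45

11.45


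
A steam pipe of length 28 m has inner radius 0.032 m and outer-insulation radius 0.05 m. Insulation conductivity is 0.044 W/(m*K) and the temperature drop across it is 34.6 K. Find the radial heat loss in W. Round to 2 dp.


Q = 2*pi*0.044*28*34.6/ln(0.05/0.032) = 600.14 W

600.14 W


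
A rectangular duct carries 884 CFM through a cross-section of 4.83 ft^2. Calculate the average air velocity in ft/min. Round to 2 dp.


V = 884 / 4.83 = 183.02 ft/min

183.02 ft/min


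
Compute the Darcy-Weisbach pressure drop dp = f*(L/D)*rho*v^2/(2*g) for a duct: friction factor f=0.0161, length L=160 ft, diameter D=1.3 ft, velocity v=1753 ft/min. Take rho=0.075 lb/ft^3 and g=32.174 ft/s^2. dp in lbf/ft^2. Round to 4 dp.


v_fps = 1753/60 = 29.2167 ft/s
dp = 0.0161*(160/1.3)*0.075*29.2167^2/(2*32.174) = 1.9715 lbf/ft^2

1.9715 lbf/ft^2


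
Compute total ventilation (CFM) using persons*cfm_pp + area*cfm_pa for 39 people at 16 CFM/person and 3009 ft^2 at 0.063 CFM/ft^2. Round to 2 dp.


Total = 39*16 + 3009*0.063 = 813.57 CFM

813.57 CFM


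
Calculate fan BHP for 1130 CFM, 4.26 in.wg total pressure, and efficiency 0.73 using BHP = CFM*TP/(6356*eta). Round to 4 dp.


BHP = 1130 * 4.26 / (6356 * 0.73) = 1.0375 hp

1.0375 hp


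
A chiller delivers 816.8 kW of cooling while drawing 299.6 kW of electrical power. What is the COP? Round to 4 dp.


COP = 816.8 / 299.6 = 2.7263

2.7263


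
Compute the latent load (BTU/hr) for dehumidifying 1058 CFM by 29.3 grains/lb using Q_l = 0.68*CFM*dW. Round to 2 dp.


Q = 0.68 * 1058 * 29.3 = 21079.59 BTU/hr

21079.59 BTU/hr


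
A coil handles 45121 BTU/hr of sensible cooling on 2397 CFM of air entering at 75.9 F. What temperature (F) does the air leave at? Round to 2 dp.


dT = 45121/(1.08*2397) = 17.4296
T_leave = 75.9 - 17.4296 = 58.47 F

58.47 F


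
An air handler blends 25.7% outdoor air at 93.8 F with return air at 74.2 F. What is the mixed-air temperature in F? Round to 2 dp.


T_mix = 74.2 + (25.7/100)*(93.8-74.2) = 79.24 F

79.24 F


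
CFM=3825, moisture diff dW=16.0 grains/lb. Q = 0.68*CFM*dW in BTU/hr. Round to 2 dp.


Q = 0.68 * 3825 * 16.0 = 41616.00 BTU/hr

41616.00 BTU/hr


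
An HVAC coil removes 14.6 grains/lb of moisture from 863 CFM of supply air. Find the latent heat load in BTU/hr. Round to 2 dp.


Q = 0.68 * 863 * 14.6 = 8567.86 BTU/hr

8567.86 BTU/hr


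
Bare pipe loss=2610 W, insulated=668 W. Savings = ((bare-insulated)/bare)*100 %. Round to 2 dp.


Savings = ((2610-668)/2610)*100 = 74.41 %

74.41 %


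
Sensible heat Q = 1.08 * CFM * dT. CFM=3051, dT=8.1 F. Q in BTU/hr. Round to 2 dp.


Q = 1.08 * 3051 * 8.1 = 26690.15 BTU/hr

26690.15 BTU/hr


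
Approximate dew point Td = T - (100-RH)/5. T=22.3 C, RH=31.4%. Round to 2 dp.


Td = 22.3 - (100-31.4)/5 = 8.58 C

8.58 C


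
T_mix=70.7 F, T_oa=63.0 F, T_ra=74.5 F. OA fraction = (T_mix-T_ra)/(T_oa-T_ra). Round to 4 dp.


frac = (70.7 - 74.5) / (63.0 - 74.5) = 0.3304

0.3304


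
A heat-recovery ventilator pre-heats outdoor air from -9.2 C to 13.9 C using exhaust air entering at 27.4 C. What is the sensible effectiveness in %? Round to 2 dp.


eff = (13.9-(-9.2))/(27.4-(-9.2))*100 = 63.11 %

63.11 %


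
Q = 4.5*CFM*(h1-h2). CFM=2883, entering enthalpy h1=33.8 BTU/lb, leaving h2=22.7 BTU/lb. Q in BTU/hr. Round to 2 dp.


Q = 4.5 * 2883 * (33.8 - 22.7) = 144005.85 BTU/hr

144005.85 BTU/hr


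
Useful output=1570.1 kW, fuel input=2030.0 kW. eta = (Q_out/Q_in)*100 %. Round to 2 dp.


eta = (1570.1/2030.0)*100 = 77.34 %

77.34 %


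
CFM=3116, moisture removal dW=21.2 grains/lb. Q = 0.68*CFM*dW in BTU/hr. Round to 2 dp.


Q = 0.68 * 3116 * 21.2 = 44920.26 BTU/hr

44920.26 BTU/hr


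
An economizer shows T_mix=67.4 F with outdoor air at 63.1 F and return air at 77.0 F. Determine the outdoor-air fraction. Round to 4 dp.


frac = (67.4 - 77.0) / (63.1 - 77.0) = 0.6906

0.6906


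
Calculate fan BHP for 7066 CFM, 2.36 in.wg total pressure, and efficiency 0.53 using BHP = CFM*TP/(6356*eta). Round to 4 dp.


BHP = 7066 * 2.36 / (6356 * 0.53) = 4.9502 hp

4.9502 hp


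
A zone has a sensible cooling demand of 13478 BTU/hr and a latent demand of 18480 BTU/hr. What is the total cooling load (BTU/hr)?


Qt = 13478 + 18480 = 31958 BTU/hr

31958 BTU/hr


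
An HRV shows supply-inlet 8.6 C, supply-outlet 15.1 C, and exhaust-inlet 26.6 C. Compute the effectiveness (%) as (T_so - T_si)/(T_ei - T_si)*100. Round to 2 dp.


eff = (15.1-8.6)/(26.6-8.6)*100 = 36.11 %

36.11 %


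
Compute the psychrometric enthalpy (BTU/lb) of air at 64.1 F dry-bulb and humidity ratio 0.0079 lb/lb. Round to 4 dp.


h = 0.24*64.1 + 0.0079*(1061+0.444*64.1) = 23.9907 BTU/lb

23.9907 BTU/lb


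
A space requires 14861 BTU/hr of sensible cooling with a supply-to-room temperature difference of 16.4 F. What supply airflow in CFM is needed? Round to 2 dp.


CFM = 14861 / (1.08 * 16.4) = 839.04

839.04 CFM


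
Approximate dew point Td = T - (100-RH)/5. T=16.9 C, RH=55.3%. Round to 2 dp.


Td = 16.9 - (100-55.3)/5 = 7.96 C

7.96 C


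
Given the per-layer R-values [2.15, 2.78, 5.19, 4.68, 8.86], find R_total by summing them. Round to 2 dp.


R_total = 2.15 + 2.78 + 5.19 + 4.68 + 8.86 = 23.66

23.66


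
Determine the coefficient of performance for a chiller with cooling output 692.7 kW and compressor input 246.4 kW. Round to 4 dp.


COP = 692.7 / 246.4 = 2.8113

2.8113


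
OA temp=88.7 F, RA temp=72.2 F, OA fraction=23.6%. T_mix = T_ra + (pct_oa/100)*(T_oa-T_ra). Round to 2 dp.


T_mix = 72.2 + (23.6/100)*(88.7-72.2) = 76.09 F

76.09 F


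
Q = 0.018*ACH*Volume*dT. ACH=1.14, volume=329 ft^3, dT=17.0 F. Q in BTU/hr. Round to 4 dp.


Q = 0.018 * 1.14 * 329 * 17.0 = 114.7684 BTU/hr

114.7684 BTU/hr


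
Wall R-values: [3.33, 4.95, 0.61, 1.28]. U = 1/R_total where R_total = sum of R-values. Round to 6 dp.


R_total = 3.33 + 4.95 + 0.61 + 1.28 = 10.17
U = 1/10.17 = 0.098328

0.098328


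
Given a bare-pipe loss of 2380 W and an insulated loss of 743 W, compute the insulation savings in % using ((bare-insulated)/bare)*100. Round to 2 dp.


Savings = ((2380-743)/2380)*100 = 68.78 %

68.78 %


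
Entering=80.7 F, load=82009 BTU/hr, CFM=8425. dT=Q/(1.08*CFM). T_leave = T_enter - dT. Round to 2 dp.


dT = 82009/(1.08*8425) = 9.0130
T_leave = 80.7 - 9.0130 = 71.69 F

71.69 F


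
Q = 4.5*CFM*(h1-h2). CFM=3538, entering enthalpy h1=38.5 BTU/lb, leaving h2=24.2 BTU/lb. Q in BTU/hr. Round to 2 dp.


Q = 4.5 * 3538 * (38.5 - 24.2) = 227670.30 BTU/hr

227670.30 BTU/hr


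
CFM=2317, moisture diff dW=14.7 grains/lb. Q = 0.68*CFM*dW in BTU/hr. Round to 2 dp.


Q = 0.68 * 2317 * 14.7 = 23160.73 BTU/hr

23160.73 BTU/hr


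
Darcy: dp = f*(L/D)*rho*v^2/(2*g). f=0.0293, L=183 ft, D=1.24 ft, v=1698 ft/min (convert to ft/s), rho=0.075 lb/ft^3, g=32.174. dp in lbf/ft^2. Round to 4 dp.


v_fps = 1698/60 = 28.3 ft/s
dp = 0.0293*(183/1.24)*0.075*28.3^2/(2*32.174) = 4.0364 lbf/ft^2

4.0364 lbf/ft^2


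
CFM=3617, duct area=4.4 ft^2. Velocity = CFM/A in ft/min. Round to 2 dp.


V = 3617 / 4.4 = 822.05 ft/min

822.05 ft/min


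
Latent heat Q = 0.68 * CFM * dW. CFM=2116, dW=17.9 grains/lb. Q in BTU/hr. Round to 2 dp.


Q = 0.68 * 2116 * 17.9 = 25755.95 BTU/hr

25755.95 BTU/hr


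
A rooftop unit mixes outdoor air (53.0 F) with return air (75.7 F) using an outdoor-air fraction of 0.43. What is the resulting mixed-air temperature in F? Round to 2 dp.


T_mix = 0.43*53.0 + 0.57*75.7 = 65.94 F

65.94 F


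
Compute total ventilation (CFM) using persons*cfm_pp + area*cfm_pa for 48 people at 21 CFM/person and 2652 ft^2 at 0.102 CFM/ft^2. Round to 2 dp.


Total = 48*21 + 2652*0.102 = 1278.50 CFM

1278.50 CFM


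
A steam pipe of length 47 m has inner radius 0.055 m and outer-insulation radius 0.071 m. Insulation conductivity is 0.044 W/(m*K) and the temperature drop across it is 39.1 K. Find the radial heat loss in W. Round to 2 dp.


Q = 2*pi*0.044*47*39.1/ln(0.071/0.055) = 1989.65 W

1989.65 W


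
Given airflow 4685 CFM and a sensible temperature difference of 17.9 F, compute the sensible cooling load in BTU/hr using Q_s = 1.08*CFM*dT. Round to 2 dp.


Q = 1.08 * 4685 * 17.9 = 90570.42 BTU/hr

90570.42 BTU/hr


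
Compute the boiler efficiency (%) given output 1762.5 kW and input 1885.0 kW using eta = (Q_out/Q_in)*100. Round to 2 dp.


eta = (1762.5/1885.0)*100 = 93.50 %

93.50 %


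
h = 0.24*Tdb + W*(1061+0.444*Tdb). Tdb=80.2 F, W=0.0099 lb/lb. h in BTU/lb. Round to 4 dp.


h = 0.24*80.2 + 0.0099*(1061+0.444*80.2) = 30.1044 BTU/lb

30.1044 BTU/lb


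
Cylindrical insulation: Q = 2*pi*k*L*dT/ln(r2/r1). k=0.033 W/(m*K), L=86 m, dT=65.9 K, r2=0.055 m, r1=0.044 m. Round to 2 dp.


Q = 2*pi*0.033*86*65.9/ln(0.055/0.044) = 5266.15 W

5266.15 W


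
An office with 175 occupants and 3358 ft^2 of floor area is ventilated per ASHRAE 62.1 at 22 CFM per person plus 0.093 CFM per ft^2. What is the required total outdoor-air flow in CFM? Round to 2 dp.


Total = 175*22 + 3358*0.093 = 4162.29 CFM

4162.29 CFM


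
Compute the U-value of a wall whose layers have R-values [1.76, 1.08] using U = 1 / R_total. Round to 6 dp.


R_total = 1.76 + 1.08 = 2.84
U = 1/2.84 = 0.352113

0.352113


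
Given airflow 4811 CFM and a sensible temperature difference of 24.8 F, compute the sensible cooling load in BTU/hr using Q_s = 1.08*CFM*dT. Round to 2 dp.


Q = 1.08 * 4811 * 24.8 = 128857.82 BTU/hr

128857.82 BTU/hr


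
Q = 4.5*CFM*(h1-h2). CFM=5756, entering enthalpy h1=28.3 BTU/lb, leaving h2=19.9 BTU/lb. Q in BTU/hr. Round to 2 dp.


Q = 4.5 * 5756 * (28.3 - 19.9) = 217576.80 BTU/hr

217576.80 BTU/hr


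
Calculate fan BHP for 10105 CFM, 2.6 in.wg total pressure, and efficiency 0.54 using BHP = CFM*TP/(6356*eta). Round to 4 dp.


BHP = 10105 * 2.6 / (6356 * 0.54) = 7.6548 hp

7.6548 hp


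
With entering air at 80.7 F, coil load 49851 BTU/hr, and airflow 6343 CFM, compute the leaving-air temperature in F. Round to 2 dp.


dT = 49851/(1.08*6343) = 7.2771
T_leave = 80.7 - 7.2771 = 73.42 F

73.42 F


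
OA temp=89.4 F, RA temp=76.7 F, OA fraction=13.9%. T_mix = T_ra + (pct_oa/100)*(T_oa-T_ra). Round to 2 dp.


T_mix = 76.7 + (13.9/100)*(89.4-76.7) = 78.47 F

78.47 F


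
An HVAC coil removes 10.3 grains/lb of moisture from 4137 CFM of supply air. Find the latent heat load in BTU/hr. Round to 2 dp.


Q = 0.68 * 4137 * 10.3 = 28975.55 BTU/hr

28975.55 BTU/hr


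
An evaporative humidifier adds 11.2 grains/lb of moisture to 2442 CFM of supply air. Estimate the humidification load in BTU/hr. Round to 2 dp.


Q = 0.68 * 2442 * 11.2 = 18598.27 BTU/hr

18598.27 BTU/hr


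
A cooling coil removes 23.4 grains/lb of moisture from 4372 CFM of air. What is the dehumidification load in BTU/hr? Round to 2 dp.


Q = 0.68 * 4372 * 23.4 = 69567.26 BTU/hr

69567.26 BTU/hr


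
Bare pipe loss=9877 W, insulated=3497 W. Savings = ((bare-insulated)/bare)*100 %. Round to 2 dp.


Savings = ((9877-3497)/9877)*100 = 64.59 %

64.59 %


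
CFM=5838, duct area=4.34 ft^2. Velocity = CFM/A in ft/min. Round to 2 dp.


V = 5838 / 4.34 = 1345.16 ft/min

1345.16 ft/min


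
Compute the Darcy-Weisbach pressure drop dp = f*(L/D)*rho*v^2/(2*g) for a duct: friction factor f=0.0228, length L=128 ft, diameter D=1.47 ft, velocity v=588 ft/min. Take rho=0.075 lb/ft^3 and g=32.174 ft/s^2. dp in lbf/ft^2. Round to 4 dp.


v_fps = 588/60 = 9.8 ft/s
dp = 0.0228*(128/1.47)*0.075*9.8^2/(2*32.174) = 0.2222 lbf/ft^2

0.2222 lbf/ft^2


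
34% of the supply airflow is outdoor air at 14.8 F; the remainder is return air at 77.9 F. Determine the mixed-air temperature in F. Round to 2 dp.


T_mix = 0.34*14.8 + 0.66*77.9 = 56.45 F

56.45 F


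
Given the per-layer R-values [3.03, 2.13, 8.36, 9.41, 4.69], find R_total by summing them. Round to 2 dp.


R_total = 3.03 + 2.13 + 8.36 + 9.41 + 4.69 = 27.62

27.62


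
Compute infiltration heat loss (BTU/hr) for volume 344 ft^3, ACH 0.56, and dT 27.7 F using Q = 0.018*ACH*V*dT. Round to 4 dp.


Q = 0.018 * 0.56 * 344 * 27.7 = 96.0503 BTU/hr

96.0503 BTU/hr


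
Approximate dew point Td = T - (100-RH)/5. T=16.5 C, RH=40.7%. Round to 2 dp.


Td = 16.5 - (100-40.7)/5 = 4.64 C

4.64 C


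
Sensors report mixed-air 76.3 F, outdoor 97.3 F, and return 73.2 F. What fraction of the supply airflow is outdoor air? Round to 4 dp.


frac = (76.3 - 73.2) / (97.3 - 73.2) = 0.1286

0.1286


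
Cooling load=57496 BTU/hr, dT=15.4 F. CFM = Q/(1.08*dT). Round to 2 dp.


CFM = 57496 / (1.08 * 15.4) = 3456.95

3456.95 CFM


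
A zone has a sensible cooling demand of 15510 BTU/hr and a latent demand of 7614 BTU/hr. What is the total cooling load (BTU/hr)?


Qt = 15510 + 7614 = 23124 BTU/hr

23124 BTU/hr


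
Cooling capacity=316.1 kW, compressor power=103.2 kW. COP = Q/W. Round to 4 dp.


COP = 316.1 / 103.2 = 3.0630

3.0630


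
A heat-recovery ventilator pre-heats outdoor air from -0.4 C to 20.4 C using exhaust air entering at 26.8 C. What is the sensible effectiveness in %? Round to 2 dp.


eff = (20.4-(-0.4))/(26.8-(-0.4))*100 = 76.47 %

76.47 %


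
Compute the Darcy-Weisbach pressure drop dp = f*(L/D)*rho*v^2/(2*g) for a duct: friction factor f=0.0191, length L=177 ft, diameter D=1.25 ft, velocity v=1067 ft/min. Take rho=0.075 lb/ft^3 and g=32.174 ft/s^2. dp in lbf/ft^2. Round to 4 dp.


v_fps = 1067/60 = 17.7833 ft/s
dp = 0.0191*(177/1.25)*0.075*17.7833^2/(2*32.174) = 0.9969 lbf/ft^2

0.9969 lbf/ft^2


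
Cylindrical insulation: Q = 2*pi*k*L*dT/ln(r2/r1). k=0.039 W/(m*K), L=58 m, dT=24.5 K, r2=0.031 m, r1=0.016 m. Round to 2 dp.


Q = 2*pi*0.039*58*24.5/ln(0.031/0.016) = 526.47 W

526.47 W


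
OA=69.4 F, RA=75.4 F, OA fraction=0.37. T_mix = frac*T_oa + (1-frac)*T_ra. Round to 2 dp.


T_mix = 0.37*69.4 + 0.63*75.4 = 73.18 F

73.18 F


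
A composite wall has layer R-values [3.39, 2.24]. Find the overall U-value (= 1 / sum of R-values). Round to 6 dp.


R_total = 3.39 + 2.24 = 5.63
U = 1/5.63 = 0.177620

0.177620


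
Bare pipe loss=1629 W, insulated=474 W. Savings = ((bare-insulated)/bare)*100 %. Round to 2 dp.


Savings = ((1629-474)/1629)*100 = 70.90 %

70.90 %


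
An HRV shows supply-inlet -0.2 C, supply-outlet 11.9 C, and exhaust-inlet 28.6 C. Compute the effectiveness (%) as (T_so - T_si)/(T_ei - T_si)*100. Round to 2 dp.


eff = (11.9-(-0.2))/(28.6-(-0.2))*100 = 42.01 %

42.01 %


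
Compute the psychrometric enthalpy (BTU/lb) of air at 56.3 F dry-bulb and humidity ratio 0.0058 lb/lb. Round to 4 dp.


h = 0.24*56.3 + 0.0058*(1061+0.444*56.3) = 19.8108 BTU/lb

19.8108 BTU/lb


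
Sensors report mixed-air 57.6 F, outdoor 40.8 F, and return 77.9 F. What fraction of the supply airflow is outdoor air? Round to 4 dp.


frac = (57.6 - 77.9) / (40.8 - 77.9) = 0.5472

0.5472


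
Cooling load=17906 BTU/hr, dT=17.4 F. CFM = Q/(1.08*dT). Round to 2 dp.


CFM = 17906 / (1.08 * 17.4) = 952.85

952.85 CFM


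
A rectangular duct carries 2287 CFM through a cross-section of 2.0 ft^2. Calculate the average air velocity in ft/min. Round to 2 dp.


V = 2287 / 2.0 = 1143.50 ft/min

1143.50 ft/min


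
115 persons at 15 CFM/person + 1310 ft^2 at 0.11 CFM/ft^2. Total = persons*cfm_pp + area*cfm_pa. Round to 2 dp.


Total = 115*15 + 1310*0.11 = 1869.10 CFM

1869.10 CFM


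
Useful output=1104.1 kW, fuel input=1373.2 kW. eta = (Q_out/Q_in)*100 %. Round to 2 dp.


eta = (1104.1/1373.2)*100 = 80.40 %

80.40 %


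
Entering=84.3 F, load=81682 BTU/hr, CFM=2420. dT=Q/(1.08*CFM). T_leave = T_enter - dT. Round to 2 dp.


dT = 81682/(1.08*2420) = 31.2527
T_leave = 84.3 - 31.2527 = 53.05 F

53.05 F


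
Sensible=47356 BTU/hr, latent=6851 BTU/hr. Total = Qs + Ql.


Qt = 47356 + 6851 = 54207 BTU/hr

54207 BTU/hr


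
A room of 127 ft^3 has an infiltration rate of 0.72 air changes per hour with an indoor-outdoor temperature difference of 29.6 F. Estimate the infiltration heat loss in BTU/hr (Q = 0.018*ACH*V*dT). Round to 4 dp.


Q = 0.018 * 0.72 * 127 * 29.6 = 48.7192 BTU/hr

48.7192 BTU/hr


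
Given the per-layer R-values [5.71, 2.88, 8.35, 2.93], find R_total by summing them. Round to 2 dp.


R_total = 5.71 + 2.88 + 8.35 + 2.93 = 19.87

19.87


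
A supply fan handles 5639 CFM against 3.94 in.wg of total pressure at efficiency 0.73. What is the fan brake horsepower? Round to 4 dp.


BHP = 5639 * 3.94 / (6356 * 0.73) = 4.7884 hp

4.7884 hp


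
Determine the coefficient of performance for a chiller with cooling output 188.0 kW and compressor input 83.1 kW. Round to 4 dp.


COP = 188.0 / 83.1 = 2.2623

2.2623


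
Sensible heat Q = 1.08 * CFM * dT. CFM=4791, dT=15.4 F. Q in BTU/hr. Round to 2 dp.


Q = 1.08 * 4791 * 15.4 = 79683.91 BTU/hr

79683.91 BTU/hr


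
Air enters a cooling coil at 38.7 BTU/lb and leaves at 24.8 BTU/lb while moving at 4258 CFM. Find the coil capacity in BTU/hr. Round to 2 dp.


Q = 4.5 * 4258 * (38.7 - 24.8) = 266337.90 BTU/hr

266337.90 BTU/hr


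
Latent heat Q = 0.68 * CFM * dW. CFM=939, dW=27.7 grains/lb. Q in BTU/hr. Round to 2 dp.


Q = 0.68 * 939 * 27.7 = 17687.00 BTU/hr

17687.00 BTU/hr


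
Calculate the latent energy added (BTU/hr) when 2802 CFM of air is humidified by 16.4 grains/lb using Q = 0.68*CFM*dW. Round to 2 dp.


Q = 0.68 * 2802 * 16.4 = 31247.90 BTU/hr

31247.90 BTU/hr


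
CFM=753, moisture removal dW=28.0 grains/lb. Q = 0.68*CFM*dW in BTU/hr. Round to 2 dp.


Q = 0.68 * 753 * 28.0 = 14337.12 BTU/hr

14337.12 BTU/hr


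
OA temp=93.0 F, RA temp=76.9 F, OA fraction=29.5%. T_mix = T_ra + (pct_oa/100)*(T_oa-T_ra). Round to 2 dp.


T_mix = 76.9 + (29.5/100)*(93.0-76.9) = 81.65 F

81.65 F


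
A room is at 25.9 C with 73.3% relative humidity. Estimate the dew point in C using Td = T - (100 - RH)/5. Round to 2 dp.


Td = 25.9 - (100-73.3)/5 = 20.56 C

20.56 C


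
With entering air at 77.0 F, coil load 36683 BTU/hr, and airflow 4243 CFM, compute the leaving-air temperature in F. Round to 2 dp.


dT = 36683/(1.08*4243) = 8.0051
T_leave = 77.0 - 8.0051 = 68.99 F

68.99 F


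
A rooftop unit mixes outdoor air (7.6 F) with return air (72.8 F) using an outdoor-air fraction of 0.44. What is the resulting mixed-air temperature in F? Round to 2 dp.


T_mix = 0.44*7.6 + 0.56*72.8 = 44.11 F

44.11 F


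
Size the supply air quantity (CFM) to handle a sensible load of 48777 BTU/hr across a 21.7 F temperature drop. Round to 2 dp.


CFM = 48777 / (1.08 * 21.7) = 2081.29

2081.29 CFM


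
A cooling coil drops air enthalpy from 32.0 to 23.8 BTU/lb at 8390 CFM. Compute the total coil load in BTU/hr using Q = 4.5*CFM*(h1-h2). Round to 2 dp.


Q = 4.5 * 8390 * (32.0 - 23.8) = 309591.00 BTU/hr

309591.00 BTU/hr


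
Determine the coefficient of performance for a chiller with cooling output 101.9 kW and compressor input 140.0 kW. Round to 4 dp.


COP = 101.9 / 140.0 = 0.7279

0.7279


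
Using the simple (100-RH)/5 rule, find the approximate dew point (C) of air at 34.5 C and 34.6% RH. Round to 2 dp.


Td = 34.5 - (100-34.6)/5 = 21.42 C

21.42 C


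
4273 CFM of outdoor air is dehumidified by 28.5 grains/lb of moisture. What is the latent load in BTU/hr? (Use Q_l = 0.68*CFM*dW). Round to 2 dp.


Q = 0.68 * 4273 * 28.5 = 82810.74 BTU/hr

82810.74 BTU/hr


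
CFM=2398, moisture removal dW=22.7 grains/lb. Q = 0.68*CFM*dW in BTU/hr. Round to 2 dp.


Q = 0.68 * 2398 * 22.7 = 37015.53 BTU/hr

37015.53 BTU/hr


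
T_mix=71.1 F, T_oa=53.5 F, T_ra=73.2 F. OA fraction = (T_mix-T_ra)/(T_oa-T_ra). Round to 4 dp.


frac = (71.1 - 73.2) / (53.5 - 73.2) = 0.1066

0.1066


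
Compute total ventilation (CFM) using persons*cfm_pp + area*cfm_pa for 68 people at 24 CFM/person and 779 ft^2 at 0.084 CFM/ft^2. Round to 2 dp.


Total = 68*24 + 779*0.084 = 1697.44 CFM

1697.44 CFM


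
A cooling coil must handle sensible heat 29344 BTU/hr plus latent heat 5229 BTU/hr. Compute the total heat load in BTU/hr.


Qt = 29344 + 5229 = 34573 BTU/hr

34573 BTU/hr


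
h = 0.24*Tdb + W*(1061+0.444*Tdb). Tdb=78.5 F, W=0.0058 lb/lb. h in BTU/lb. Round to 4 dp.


h = 0.24*78.5 + 0.0058*(1061+0.444*78.5) = 25.1960 BTU/lb

25.1960 BTU/lb


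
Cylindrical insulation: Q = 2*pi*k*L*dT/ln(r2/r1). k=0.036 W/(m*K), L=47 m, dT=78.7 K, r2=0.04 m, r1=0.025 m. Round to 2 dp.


Q = 2*pi*0.036*47*78.7/ln(0.04/0.025) = 1780.14 W

1780.14 W


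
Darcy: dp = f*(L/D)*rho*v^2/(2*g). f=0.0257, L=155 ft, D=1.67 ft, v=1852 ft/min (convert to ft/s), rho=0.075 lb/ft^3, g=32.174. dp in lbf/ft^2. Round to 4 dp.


v_fps = 1852/60 = 30.8667 ft/s
dp = 0.0257*(155/1.67)*0.075*30.8667^2/(2*32.174) = 2.6488 lbf/ft^2

2.6488 lbf/ft^2


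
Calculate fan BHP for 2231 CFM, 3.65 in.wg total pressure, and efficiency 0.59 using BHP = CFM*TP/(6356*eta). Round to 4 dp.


BHP = 2231 * 3.65 / (6356 * 0.59) = 2.1715 hp

2.1715 hp


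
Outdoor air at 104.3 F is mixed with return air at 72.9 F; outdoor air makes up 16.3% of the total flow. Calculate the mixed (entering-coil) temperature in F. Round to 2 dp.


T_mix = 72.9 + (16.3/100)*(104.3-72.9) = 78.02 F

78.02 F


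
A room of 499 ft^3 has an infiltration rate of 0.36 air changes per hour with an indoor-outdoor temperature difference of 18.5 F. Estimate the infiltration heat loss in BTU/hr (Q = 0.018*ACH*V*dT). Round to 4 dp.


Q = 0.018 * 0.36 * 499 * 18.5 = 59.8201 BTU/hr

59.8201 BTU/hr


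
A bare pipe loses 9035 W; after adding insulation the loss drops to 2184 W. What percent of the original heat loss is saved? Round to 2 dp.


Savings = ((9035-2184)/9035)*100 = 75.83 %

75.83 %


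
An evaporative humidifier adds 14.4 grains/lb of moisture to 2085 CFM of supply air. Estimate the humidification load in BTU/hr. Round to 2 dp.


Q = 0.68 * 2085 * 14.4 = 20416.32 BTU/hr

20416.32 BTU/hr


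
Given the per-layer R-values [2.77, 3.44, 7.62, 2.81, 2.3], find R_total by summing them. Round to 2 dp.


R_total = 2.77 + 3.44 + 7.62 + 2.81 + 2.3 = 18.94

18.94


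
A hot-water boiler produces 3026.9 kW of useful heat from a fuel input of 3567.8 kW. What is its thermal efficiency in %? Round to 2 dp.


eta = (3026.9/3567.8)*100 = 84.84 %

84.84 %


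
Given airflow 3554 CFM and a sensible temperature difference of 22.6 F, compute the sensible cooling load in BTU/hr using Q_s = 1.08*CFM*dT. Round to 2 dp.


Q = 1.08 * 3554 * 22.6 = 86746.03 BTU/hr

86746.03 BTU/hr


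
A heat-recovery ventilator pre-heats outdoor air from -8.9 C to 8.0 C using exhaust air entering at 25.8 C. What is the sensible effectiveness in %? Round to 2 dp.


eff = (8.0-(-8.9))/(25.8-(-8.9))*100 = 48.70 %

48.70 %


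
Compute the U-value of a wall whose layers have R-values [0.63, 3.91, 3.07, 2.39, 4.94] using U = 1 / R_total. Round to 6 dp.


R_total = 0.63 + 3.91 + 3.07 + 2.39 + 4.94 = 14.94
U = 1/14.94 = 0.066934

0.066934


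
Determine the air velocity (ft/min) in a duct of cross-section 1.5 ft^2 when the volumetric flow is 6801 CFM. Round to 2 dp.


V = 6801 / 1.5 = 4534.00 ft/min

4534.00 ft/min


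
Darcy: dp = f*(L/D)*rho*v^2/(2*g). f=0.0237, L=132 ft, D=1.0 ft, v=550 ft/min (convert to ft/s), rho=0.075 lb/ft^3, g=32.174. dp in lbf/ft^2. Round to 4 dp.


v_fps = 550/60 = 9.1667 ft/s
dp = 0.0237*(132/1.0)*0.075*9.1667^2/(2*32.174) = 0.3064 lbf/ft^2

0.3064 lbf/ft^2


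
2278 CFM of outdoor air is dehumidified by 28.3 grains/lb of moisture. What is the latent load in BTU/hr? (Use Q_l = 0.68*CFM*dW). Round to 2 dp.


Q = 0.68 * 2278 * 28.3 = 43837.83 BTU/hr

43837.83 BTU/hr


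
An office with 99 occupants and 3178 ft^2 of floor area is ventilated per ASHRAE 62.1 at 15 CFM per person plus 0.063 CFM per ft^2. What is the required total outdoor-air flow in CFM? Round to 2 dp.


Total = 99*15 + 3178*0.063 = 1685.21 CFM

1685.21 CFM


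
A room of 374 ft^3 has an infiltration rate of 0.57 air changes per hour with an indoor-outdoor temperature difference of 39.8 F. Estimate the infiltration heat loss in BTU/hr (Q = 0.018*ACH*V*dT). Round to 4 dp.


Q = 0.018 * 0.57 * 374 * 39.8 = 152.7222 BTU/hr

152.7222 BTU/hr


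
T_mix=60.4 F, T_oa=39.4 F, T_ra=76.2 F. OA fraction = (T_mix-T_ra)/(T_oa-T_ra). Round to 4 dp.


frac = (60.4 - 76.2) / (39.4 - 76.2) = 0.4293

0.4293


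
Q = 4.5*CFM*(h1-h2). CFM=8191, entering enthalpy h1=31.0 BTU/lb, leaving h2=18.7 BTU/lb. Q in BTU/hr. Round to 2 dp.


Q = 4.5 * 8191 * (31.0 - 18.7) = 453371.85 BTU/hr

453371.85 BTU/hr


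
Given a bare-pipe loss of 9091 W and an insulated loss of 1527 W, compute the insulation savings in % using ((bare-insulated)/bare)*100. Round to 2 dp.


Savings = ((9091-1527)/9091)*100 = 83.20 %

83.20 %


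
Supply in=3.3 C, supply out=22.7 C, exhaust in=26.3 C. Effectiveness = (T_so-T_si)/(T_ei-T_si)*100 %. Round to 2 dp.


eff = (22.7-3.3)/(26.3-3.3)*100 = 84.35 %

84.35 %


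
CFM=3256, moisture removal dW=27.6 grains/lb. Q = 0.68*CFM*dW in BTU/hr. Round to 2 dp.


Q = 0.68 * 3256 * 27.6 = 61108.61 BTU/hr

61108.61 BTU/hr


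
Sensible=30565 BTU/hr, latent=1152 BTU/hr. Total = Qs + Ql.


Qt = 30565 + 1152 = 31717 BTU/hr

31717 BTU/hr


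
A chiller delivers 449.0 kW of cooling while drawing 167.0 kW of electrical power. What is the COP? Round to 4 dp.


COP = 449.0 / 167.0 = 2.6886

2.6886


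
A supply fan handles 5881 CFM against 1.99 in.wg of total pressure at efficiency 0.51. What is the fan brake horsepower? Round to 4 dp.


BHP = 5881 * 1.99 / (6356 * 0.51) = 3.6104 hp

3.6104 hp


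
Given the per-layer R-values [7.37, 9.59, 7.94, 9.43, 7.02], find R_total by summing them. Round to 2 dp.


R_total = 7.37 + 9.59 + 7.94 + 9.43 + 7.02 = 41.35

41.35


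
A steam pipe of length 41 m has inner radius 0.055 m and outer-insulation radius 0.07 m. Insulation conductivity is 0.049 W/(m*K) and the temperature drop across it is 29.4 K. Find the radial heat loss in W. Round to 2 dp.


Q = 2*pi*0.049*41*29.4/ln(0.07/0.055) = 1538.86 W

1538.86 W


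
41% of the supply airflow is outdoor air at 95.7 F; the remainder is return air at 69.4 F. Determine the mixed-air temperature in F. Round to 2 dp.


T_mix = 0.41*95.7 + 0.59*69.4 = 80.18 F

80.18 F


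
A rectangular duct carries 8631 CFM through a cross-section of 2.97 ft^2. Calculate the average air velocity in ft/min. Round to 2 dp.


V = 8631 / 2.97 = 2906.06 ft/min

2906.06 ft/min


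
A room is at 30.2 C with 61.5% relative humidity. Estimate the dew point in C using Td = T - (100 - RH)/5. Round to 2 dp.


Td = 30.2 - (100-61.5)/5 = 22.50 C

22.50 C


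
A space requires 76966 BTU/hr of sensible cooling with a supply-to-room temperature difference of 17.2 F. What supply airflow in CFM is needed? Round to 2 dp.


CFM = 76966 / (1.08 * 17.2) = 4143.30

4143.30 CFM


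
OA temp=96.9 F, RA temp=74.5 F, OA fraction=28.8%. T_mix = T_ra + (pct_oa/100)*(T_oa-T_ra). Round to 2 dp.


T_mix = 74.5 + (28.8/100)*(96.9-74.5) = 80.95 F

80.95 F


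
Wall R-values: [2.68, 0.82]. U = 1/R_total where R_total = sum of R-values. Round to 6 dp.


R_total = 2.68 + 0.82 = 3.50
U = 1/3.50 = 0.285714

0.285714


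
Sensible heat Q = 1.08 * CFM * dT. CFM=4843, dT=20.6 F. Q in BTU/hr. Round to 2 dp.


Q = 1.08 * 4843 * 20.6 = 107747.06 BTU/hr

107747.06 BTU/hr


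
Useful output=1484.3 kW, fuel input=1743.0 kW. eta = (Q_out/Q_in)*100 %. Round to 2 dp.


eta = (1484.3/1743.0)*100 = 85.16 %

85.16 %


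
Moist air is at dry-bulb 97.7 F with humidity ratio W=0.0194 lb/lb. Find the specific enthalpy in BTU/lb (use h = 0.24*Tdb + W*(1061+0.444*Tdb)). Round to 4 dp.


h = 0.24*97.7 + 0.0194*(1061+0.444*97.7) = 44.8729 BTU/lb

44.8729 BTU/lb


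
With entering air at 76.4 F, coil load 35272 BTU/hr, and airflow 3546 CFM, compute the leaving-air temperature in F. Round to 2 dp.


dT = 35272/(1.08*3546) = 9.2102
T_leave = 76.4 - 9.2102 = 67.19 F

67.19 F


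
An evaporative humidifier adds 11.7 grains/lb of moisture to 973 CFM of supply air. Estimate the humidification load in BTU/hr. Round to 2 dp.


Q = 0.68 * 973 * 11.7 = 7741.19 BTU/hr

7741.19 BTU/hr


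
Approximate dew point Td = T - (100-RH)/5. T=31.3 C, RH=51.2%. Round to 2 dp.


Td = 31.3 - (100-51.2)/5 = 21.54 C

21.54 C


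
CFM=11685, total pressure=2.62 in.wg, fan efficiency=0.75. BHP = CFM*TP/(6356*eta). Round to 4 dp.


BHP = 11685 * 2.62 / (6356 * 0.75) = 6.4222 hp

6.4222 hp


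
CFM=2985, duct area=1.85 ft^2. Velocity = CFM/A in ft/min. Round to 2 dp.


V = 2985 / 1.85 = 1613.51 ft/min

1613.51 ft/min


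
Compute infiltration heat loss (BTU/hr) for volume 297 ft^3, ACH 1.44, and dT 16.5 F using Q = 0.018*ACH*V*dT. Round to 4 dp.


Q = 0.018 * 1.44 * 297 * 16.5 = 127.0210 BTU/hr

127.0210 BTU/hr


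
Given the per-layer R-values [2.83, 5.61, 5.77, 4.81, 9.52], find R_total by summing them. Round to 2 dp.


R_total = 2.83 + 5.61 + 5.77 + 4.81 + 9.52 = 28.54

28.54


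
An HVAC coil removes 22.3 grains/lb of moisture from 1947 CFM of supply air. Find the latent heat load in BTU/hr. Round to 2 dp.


Q = 0.68 * 1947 * 22.3 = 29524.31 BTU/hr

29524.31 BTU/hr


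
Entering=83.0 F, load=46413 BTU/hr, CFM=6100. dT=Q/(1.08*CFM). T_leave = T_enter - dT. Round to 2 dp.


dT = 46413/(1.08*6100) = 7.0451
T_leave = 83.0 - 7.0451 = 75.95 F

75.95 F


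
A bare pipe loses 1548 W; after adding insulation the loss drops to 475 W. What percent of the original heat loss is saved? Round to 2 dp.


Savings = ((1548-475)/1548)*100 = 69.32 %

69.32 %


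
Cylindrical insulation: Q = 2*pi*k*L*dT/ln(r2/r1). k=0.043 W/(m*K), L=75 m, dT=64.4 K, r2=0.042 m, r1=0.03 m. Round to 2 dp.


Q = 2*pi*0.043*75*64.4/ln(0.042/0.03) = 3878.34 W

3878.34 W


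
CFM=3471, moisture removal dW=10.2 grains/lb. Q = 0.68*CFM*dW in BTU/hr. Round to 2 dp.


Q = 0.68 * 3471 * 10.2 = 24074.86 BTU/hr

24074.86 BTU/hr


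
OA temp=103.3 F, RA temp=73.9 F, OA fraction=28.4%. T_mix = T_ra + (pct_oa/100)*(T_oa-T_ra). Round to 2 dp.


T_mix = 73.9 + (28.4/100)*(103.3-73.9) = 82.25 F

82.25 F


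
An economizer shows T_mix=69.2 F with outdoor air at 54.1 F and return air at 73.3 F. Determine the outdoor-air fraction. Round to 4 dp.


frac = (69.2 - 73.3) / (54.1 - 73.3) = 0.2135

0.2135


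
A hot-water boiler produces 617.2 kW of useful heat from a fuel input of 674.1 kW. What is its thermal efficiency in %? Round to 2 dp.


eta = (617.2/674.1)*100 = 91.56 %

91.56 %


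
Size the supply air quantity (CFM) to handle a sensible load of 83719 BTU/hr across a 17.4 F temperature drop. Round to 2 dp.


CFM = 83719 / (1.08 * 17.4) = 4455.03

4455.03 CFM


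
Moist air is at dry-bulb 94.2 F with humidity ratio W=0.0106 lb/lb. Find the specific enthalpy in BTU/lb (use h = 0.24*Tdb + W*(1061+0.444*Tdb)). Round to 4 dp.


h = 0.24*94.2 + 0.0106*(1061+0.444*94.2) = 34.2979 BTU/lb

34.2979 BTU/lb


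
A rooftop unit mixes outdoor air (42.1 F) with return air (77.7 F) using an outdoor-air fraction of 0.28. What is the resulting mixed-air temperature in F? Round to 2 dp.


T_mix = 0.28*42.1 + 0.72*77.7 = 67.73 F

67.73 F


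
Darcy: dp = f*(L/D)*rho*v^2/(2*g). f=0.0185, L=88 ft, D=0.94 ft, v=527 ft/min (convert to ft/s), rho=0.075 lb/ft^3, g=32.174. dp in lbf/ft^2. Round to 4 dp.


v_fps = 527/60 = 8.7833 ft/s
dp = 0.0185*(88/0.94)*0.075*8.7833^2/(2*32.174) = 0.1557 lbf/ft^2

0.1557 lbf/ft^2


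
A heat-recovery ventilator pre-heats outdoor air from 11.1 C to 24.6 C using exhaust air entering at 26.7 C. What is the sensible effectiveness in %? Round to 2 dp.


eff = (24.6-11.1)/(26.7-11.1)*100 = 86.54 %

86.54 %


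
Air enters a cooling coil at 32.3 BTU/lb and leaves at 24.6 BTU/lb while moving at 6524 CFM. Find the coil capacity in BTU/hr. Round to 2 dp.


Q = 4.5 * 6524 * (32.3 - 24.6) = 226056.60 BTU/hr

226056.60 BTU/hr


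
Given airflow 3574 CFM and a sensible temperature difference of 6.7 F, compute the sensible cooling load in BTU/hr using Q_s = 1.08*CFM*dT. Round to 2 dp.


Q = 1.08 * 3574 * 6.7 = 25861.46 BTU/hr

25861.46 BTU/hr


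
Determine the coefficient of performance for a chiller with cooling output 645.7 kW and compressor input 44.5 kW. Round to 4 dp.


COP = 645.7 / 44.5 = 14.5101

14.5101


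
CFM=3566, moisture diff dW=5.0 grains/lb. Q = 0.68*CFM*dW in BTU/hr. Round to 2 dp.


Q = 0.68 * 3566 * 5.0 = 12124.40 BTU/hr

12124.40 BTU/hr


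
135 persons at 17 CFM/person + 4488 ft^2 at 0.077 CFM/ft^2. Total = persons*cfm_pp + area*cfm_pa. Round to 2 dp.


Total = 135*17 + 4488*0.077 = 2640.58 CFM

2640.58 CFM


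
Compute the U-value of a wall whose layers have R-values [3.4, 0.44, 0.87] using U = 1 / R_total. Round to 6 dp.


R_total = 3.4 + 0.44 + 0.87 = 4.71
U = 1/4.71 = 0.212314

0.212314


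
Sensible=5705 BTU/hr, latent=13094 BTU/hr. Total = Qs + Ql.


Qt = 5705 + 13094 = 18799 BTU/hr

18799 BTU/hr


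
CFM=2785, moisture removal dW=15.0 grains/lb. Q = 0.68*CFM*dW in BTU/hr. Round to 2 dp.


Q = 0.68 * 2785 * 15.0 = 28407.00 BTU/hr

28407.00 BTU/hr


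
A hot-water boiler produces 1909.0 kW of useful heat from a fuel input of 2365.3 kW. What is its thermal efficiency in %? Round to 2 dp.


eta = (1909.0/2365.3)*100 = 80.71 %

80.71 %


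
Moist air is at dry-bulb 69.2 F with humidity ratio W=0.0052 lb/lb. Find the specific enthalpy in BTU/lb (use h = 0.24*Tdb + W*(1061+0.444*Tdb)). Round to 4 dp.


h = 0.24*69.2 + 0.0052*(1061+0.444*69.2) = 22.2850 BTU/lb

22.2850 BTU/lb


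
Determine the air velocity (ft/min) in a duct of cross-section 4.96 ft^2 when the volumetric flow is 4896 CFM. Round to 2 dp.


V = 4896 / 4.96 = 987.10 ft/min

987.10 ft/min


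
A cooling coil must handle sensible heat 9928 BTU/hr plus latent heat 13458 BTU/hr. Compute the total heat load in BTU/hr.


Qt = 9928 + 13458 = 23386 BTU/hr

23386 BTU/hr


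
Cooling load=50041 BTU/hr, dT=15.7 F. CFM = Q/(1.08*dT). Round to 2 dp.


CFM = 50041 / (1.08 * 15.7) = 2951.23

2951.23 CFM


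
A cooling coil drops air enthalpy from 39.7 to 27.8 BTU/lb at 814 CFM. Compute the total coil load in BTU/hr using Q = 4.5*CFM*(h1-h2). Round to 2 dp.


Q = 4.5 * 814 * (39.7 - 27.8) = 43589.70 BTU/hr

43589.70 BTU/hr


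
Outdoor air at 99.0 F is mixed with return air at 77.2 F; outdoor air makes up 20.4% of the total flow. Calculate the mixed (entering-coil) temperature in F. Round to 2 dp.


T_mix = 77.2 + (20.4/100)*(99.0-77.2) = 81.65 F

81.65 F


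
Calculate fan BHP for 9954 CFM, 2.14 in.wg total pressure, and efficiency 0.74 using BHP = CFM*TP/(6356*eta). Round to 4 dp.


BHP = 9954 * 2.14 / (6356 * 0.74) = 4.5289 hp

4.5289 hp


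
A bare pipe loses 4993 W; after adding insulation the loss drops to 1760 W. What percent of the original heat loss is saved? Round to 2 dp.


Savings = ((4993-1760)/4993)*100 = 64.75 %

64.75 %


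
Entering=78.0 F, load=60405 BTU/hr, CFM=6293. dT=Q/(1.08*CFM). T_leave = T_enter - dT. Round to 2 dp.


dT = 60405/(1.08*6293) = 8.8877
T_leave = 78.0 - 8.8877 = 69.11 F

69.11 F


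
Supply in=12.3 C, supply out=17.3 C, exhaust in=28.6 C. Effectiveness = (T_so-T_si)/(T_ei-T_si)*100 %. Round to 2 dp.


eff = (17.3-12.3)/(28.6-12.3)*100 = 30.67 %

30.67 %


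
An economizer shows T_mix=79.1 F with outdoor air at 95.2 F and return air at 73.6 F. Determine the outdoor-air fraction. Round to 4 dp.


frac = (79.1 - 73.6) / (95.2 - 73.6) = 0.2546

0.2546


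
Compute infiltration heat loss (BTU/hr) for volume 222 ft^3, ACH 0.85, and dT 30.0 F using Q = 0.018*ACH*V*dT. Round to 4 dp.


Q = 0.018 * 0.85 * 222 * 30.0 = 101.8980 BTU/hr

101.8980 BTU/hr


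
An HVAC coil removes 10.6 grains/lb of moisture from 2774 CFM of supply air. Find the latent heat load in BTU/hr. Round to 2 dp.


Q = 0.68 * 2774 * 10.6 = 19994.99 BTU/hr

19994.99 BTU/hr


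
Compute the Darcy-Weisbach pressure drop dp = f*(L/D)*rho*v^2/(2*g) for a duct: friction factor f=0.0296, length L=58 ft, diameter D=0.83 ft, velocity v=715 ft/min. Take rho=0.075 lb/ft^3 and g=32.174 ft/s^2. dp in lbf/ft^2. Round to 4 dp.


v_fps = 715/60 = 11.9167 ft/s
dp = 0.0296*(58/0.83)*0.075*11.9167^2/(2*32.174) = 0.3424 lbf/ft^2

0.3424 lbf/ft^2


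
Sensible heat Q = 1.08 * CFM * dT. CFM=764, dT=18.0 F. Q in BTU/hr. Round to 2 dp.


Q = 1.08 * 764 * 18.0 = 14852.16 BTU/hr

14852.16 BTU/hr


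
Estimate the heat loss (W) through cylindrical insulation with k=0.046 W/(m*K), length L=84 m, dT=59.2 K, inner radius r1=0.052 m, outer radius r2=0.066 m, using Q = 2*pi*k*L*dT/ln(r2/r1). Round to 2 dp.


Q = 2*pi*0.046*84*59.2/ln(0.066/0.052) = 6028.54 W

6028.54 W


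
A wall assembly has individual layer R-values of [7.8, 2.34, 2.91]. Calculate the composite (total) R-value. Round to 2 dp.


R_total = 7.8 + 2.34 + 2.91 = 13.05

13.05
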